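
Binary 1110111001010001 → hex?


Group into 4-bit nibbles: 1110111001010001
  1110 = E
  1110 = E
  0101 = 5
  0001 = 1
= 0xEE51


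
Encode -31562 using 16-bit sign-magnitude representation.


Sign bit: 1 (negative)
Magnitude: 31562 = 111101101001010
= 1111101101001010


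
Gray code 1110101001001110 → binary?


Gray code: 1110101001001110
MSB stays the same: 1
Each subsequent bit = prev_binary XOR current_gray:
  B[1] = 1 XOR 1 = 0
  B[2] = 0 XOR 1 = 1
  B[3] = 1 XOR 0 = 1
  B[4] = 1 XOR 1 = 0
  B[5] = 0 XOR 0 = 0
  B[6] = 0 XOR 1 = 1
  B[7] = 1 XOR 0 = 1
  B[8] = 1 XOR 0 = 1
  B[9] = 1 XOR 1 = 0
  B[10] = 0 XOR 0 = 0
  B[11] = 0 XOR 0 = 0
  B[12] = 0 XOR 1 = 1
  B[13] = 1 XOR 1 = 0
  B[14] = 0 XOR 1 = 1
  B[15] = 1 XOR 0 = 1
= 1011001110001011 (45963 decimal)


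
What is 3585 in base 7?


Divide by 7 repeatedly:
3585 ÷ 7 = 512 remainder 1
512 ÷ 7 = 73 remainder 1
73 ÷ 7 = 10 remainder 3
10 ÷ 7 = 1 remainder 3
1 ÷ 7 = 0 remainder 1
Reading remainders bottom-up:
= 13311


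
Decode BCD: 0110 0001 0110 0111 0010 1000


Each 4-bit group → digit:
  0110 → 6
  0001 → 1
  0110 → 6
  0111 → 7
  0010 → 2
  1000 → 8
= 616728


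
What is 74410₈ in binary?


Each octal digit → 3 binary bits:
  7 = 111
  4 = 100
  4 = 100
  1 = 001
  0 = 000
Concatenate: 111 100 100 001 000
= 111100100001000


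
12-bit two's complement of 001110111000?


Original: 001110111000
Step 1 - Invert all bits: 110001000111
Step 2 - Add 1: 110001000111 + 1
= 110001001000 (represents -952)


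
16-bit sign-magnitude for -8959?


Sign bit: 1 (negative)
Magnitude: 8959 = 010001011111111
= 1010001011111111


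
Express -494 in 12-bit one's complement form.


Original: 000111101110
Invert all bits:
  bit 0: 0 → 1
  bit 1: 0 → 1
  bit 2: 0 → 1
  bit 3: 1 → 0
  bit 4: 1 → 0
  bit 5: 1 → 0
  bit 6: 1 → 0
  bit 7: 0 → 1
  bit 8: 1 → 0
  bit 9: 1 → 0
  bit 10: 1 → 0
  bit 11: 0 → 1
= 111000010001


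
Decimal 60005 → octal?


Divide by 8 repeatedly:
60005 ÷ 8 = 7500 remainder 5
7500 ÷ 8 = 937 remainder 4
937 ÷ 8 = 117 remainder 1
117 ÷ 8 = 14 remainder 5
14 ÷ 8 = 1 remainder 6
1 ÷ 8 = 0 remainder 1
Reading remainders bottom-up:
= 0o165145


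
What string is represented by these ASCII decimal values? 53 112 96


Codes (decimal): 53 112 96
Per-code ASCII lookup:
  53  (range 48-57: digits, 53 - 48 = 5) → '5'
  112  (range 97-122: lowercase, 112 - 97 = 15) → 'p'
  96  (special character) → '`'
= '5p`'


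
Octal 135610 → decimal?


Positional values:
Position 0: 0 × 8^0 = 0
Position 1: 1 × 8^1 = 8
Position 2: 6 × 8^2 = 384
Position 3: 5 × 8^3 = 2560
Position 4: 3 × 8^4 = 12288
Position 5: 1 × 8^5 = 32768
Sum = 0 + 8 + 384 + 2560 + 12288 + 32768
= 48008


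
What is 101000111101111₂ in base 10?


Positional values:
Bit 0: 1 × 2^0 = 1
Bit 1: 1 × 2^1 = 2
Bit 2: 1 × 2^2 = 4
Bit 3: 1 × 2^3 = 8
Bit 5: 1 × 2^5 = 32
Bit 6: 1 × 2^6 = 64
Bit 7: 1 × 2^7 = 128
Bit 8: 1 × 2^8 = 256
Bit 12: 1 × 2^12 = 4096
Bit 14: 1 × 2^14 = 16384
Sum = 1 + 2 + 4 + 8 + 32 + 64 + 128 + 256 + 4096 + 16384
= 20975


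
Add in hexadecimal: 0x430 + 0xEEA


Align and add column by column (LSB to MSB, each column mod 16 with carry):
  0430
+ 0EEA
  ----
  col 0: 0(0) + A(10) + 0 (carry in) = 10 → A(10), carry out 0
  col 1: 3(3) + E(14) + 0 (carry in) = 17 → 1(1), carry out 1
  col 2: 4(4) + E(14) + 1 (carry in) = 19 → 3(3), carry out 1
  col 3: 0(0) + 0(0) + 1 (carry in) = 1 → 1(1), carry out 0
Reading digits MSB→LSB: 131A
Strip leading zeros: 131A
= 0x131A


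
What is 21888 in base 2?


Divide by 2 repeatedly:
21888 ÷ 2 = 10944 remainder 0
10944 ÷ 2 = 5472 remainder 0
5472 ÷ 2 = 2736 remainder 0
2736 ÷ 2 = 1368 remainder 0
1368 ÷ 2 = 684 remainder 0
684 ÷ 2 = 342 remainder 0
342 ÷ 2 = 171 remainder 0
171 ÷ 2 = 85 remainder 1
85 ÷ 2 = 42 remainder 1
42 ÷ 2 = 21 remainder 0
21 ÷ 2 = 10 remainder 1
10 ÷ 2 = 5 remainder 0
5 ÷ 2 = 2 remainder 1
2 ÷ 2 = 1 remainder 0
1 ÷ 2 = 0 remainder 1
Reading remainders bottom-up:
= 101010110000000


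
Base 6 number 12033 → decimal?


Positional values (base 6):
  3 × 6^0 = 3 × 1 = 3
  3 × 6^1 = 3 × 6 = 18
  0 × 6^2 = 0 × 36 = 0
  2 × 6^3 = 2 × 216 = 432
  1 × 6^4 = 1 × 1296 = 1296
Sum = 3 + 18 + 0 + 432 + 1296
= 1749


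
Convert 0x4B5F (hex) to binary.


Each hex digit → 4 binary bits:
  4 = 0100
  B = 1011
  5 = 0101
  F = 1111
Concatenate: 0100 1011 0101 1111
= 0100101101011111


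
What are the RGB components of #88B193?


Hex: #88B193
R = 88₁₆ = 136
G = B1₁₆ = 177
B = 93₁₆ = 147
= RGB(136, 177, 147)


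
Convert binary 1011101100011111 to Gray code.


Binary: 1011101100011111
Gray code: G = B XOR (B >> 1)
B >> 1 = 0101110110001111
1011101100011111 XOR 0101110110001111:
  1 XOR 0 = 1
  0 XOR 1 = 1
  1 XOR 0 = 1
  1 XOR 1 = 0
  1 XOR 1 = 0
  0 XOR 1 = 1
  1 XOR 0 = 1
  1 XOR 1 = 0
  0 XOR 1 = 1
  0 XOR 0 = 0
  0 XOR 0 = 0
  1 XOR 0 = 1
  1 XOR 1 = 0
  1 XOR 1 = 0
  1 XOR 1 = 0
  1 XOR 1 = 0
= 1110011010010000


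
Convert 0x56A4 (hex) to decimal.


Positional values:
Position 0: 4 × 16^0 = 4 × 1 = 4
Position 1: A × 16^1 = 10 × 16 = 160
Position 2: 6 × 16^2 = 6 × 256 = 1536
Position 3: 5 × 16^3 = 5 × 4096 = 20480
Sum = 4 + 160 + 1536 + 20480
= 22180


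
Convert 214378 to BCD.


Each digit → 4-bit binary:
  2 → 0010
  1 → 0001
  4 → 0100
  3 → 0011
  7 → 0111
  8 → 1000
= 0010 0001 0100 0011 0111 1000


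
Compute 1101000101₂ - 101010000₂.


Align and subtract column by column (LSB to MSB, borrowing when needed):
  1101000101
- 0101010000
  ----------
  col 0: (1 - 0 borrow-in) - 0 → 1 - 0 = 1, borrow out 0
  col 1: (0 - 0 borrow-in) - 0 → 0 - 0 = 0, borrow out 0
  col 2: (1 - 0 borrow-in) - 0 → 1 - 0 = 1, borrow out 0
  col 3: (0 - 0 borrow-in) - 0 → 0 - 0 = 0, borrow out 0
  col 4: (0 - 0 borrow-in) - 1 → borrow from next column: (0+2) - 1 = 1, borrow out 1
  col 5: (0 - 1 borrow-in) - 0 → borrow from next column: (-1+2) - 0 = 1, borrow out 1
  col 6: (1 - 1 borrow-in) - 1 → borrow from next column: (0+2) - 1 = 1, borrow out 1
  col 7: (0 - 1 borrow-in) - 0 → borrow from next column: (-1+2) - 0 = 1, borrow out 1
  col 8: (1 - 1 borrow-in) - 1 → borrow from next column: (0+2) - 1 = 1, borrow out 1
  col 9: (1 - 1 borrow-in) - 0 → 0 - 0 = 0, borrow out 0
Reading bits MSB→LSB: 0111110101
Strip leading zeros: 111110101
= 111110101


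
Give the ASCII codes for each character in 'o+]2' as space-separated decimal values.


String: 'o+]2'  (4 characters)
Per-character ASCII lookup:
  'o': lowercase starts at 97: 'o' = 97 + 14 = 111
  '+': special character: '+' = 43
  ']': special character: ']' = 93
  '2': digits start at 48: '2' = 48 + 2 = 50
= 111 43 93 50


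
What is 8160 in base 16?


Divide by 16 repeatedly:
8160 ÷ 16 = 510 remainder 0 (0)
510 ÷ 16 = 31 remainder 14 (E)
31 ÷ 16 = 1 remainder 15 (F)
1 ÷ 16 = 0 remainder 1 (1)
Reading remainders bottom-up:
= 0x1FE0


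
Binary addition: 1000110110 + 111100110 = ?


Align and add column by column (LSB to MSB, carry propagating):
  01000110110
+ 00111100110
  -----------
  col 0: 0 + 0 + 0 (carry in) = 0 → bit 0, carry out 0
  col 1: 1 + 1 + 0 (carry in) = 2 → bit 0, carry out 1
  col 2: 1 + 1 + 1 (carry in) = 3 → bit 1, carry out 1
  col 3: 0 + 0 + 1 (carry in) = 1 → bit 1, carry out 0
  col 4: 1 + 0 + 0 (carry in) = 1 → bit 1, carry out 0
  col 5: 1 + 1 + 0 (carry in) = 2 → bit 0, carry out 1
  col 6: 0 + 1 + 1 (carry in) = 2 → bit 0, carry out 1
  col 7: 0 + 1 + 1 (carry in) = 2 → bit 0, carry out 1
  col 8: 0 + 1 + 1 (carry in) = 2 → bit 0, carry out 1
  col 9: 1 + 0 + 1 (carry in) = 2 → bit 0, carry out 1
  col 10: 0 + 0 + 1 (carry in) = 1 → bit 1, carry out 0
Reading bits MSB→LSB: 10000011100
Strip leading zeros: 10000011100
= 10000011100


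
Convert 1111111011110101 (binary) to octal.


Group into 3-bit groups: 001111111011110101
  001 = 1
  111 = 7
  111 = 7
  011 = 3
  110 = 6
  101 = 5
= 0o177365


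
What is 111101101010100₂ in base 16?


Group into 4-bit nibbles: 0111101101010100
  0111 = 7
  1011 = B
  0101 = 5
  0100 = 4
= 0x7B54


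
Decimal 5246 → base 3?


Divide by 3 repeatedly:
5246 ÷ 3 = 1748 remainder 2
1748 ÷ 3 = 582 remainder 2
582 ÷ 3 = 194 remainder 0
194 ÷ 3 = 64 remainder 2
64 ÷ 3 = 21 remainder 1
21 ÷ 3 = 7 remainder 0
7 ÷ 3 = 2 remainder 1
2 ÷ 3 = 0 remainder 2
Reading remainders bottom-up:
= 21012022


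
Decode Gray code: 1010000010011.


Gray code: 1010000010011
MSB stays the same: 1
Each subsequent bit = prev_binary XOR current_gray:
  B[1] = 1 XOR 0 = 1
  B[2] = 1 XOR 1 = 0
  B[3] = 0 XOR 0 = 0
  B[4] = 0 XOR 0 = 0
  B[5] = 0 XOR 0 = 0
  B[6] = 0 XOR 0 = 0
  B[7] = 0 XOR 0 = 0
  B[8] = 0 XOR 1 = 1
  B[9] = 1 XOR 0 = 1
  B[10] = 1 XOR 0 = 1
  B[11] = 1 XOR 1 = 0
  B[12] = 0 XOR 1 = 1
= 1100000011101 (6173 decimal)


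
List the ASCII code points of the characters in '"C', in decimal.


String: '"C'  (2 characters)
Per-character ASCII lookup:
  '"': special character: '"' = 34
  'C': uppercase starts at 65: 'C' = 65 + 2 = 67
= 34 67


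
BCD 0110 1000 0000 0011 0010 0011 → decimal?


Each 4-bit group → digit:
  0110 → 6
  1000 → 8
  0000 → 0
  0011 → 3
  0010 → 2
  0011 → 3
= 680323


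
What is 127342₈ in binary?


Each octal digit → 3 binary bits:
  1 = 001
  2 = 010
  7 = 111
  3 = 011
  4 = 100
  2 = 010
Concatenate: 001 010 111 011 100 010
= 001010111011100010


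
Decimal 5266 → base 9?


Divide by 9 repeatedly:
5266 ÷ 9 = 585 remainder 1
585 ÷ 9 = 65 remainder 0
65 ÷ 9 = 7 remainder 2
7 ÷ 9 = 0 remainder 7
Reading remainders bottom-up:
= 7201


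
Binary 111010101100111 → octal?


Group into 3-bit groups: 111010101100111
  111 = 7
  010 = 2
  101 = 5
  100 = 4
  111 = 7
= 0o72547


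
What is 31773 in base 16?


Divide by 16 repeatedly:
31773 ÷ 16 = 1985 remainder 13 (D)
1985 ÷ 16 = 124 remainder 1 (1)
124 ÷ 16 = 7 remainder 12 (C)
7 ÷ 16 = 0 remainder 7 (7)
Reading remainders bottom-up:
= 0x7C1D


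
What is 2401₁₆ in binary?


Each hex digit → 4 binary bits:
  2 = 0010
  4 = 0100
  0 = 0000
  1 = 0001
Concatenate: 0010 0100 0000 0001
= 0010010000000001


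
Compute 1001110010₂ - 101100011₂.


Align and subtract column by column (LSB to MSB, borrowing when needed):
  1001110010
- 0101100011
  ----------
  col 0: (0 - 0 borrow-in) - 1 → borrow from next column: (0+2) - 1 = 1, borrow out 1
  col 1: (1 - 1 borrow-in) - 1 → borrow from next column: (0+2) - 1 = 1, borrow out 1
  col 2: (0 - 1 borrow-in) - 0 → borrow from next column: (-1+2) - 0 = 1, borrow out 1
  col 3: (0 - 1 borrow-in) - 0 → borrow from next column: (-1+2) - 0 = 1, borrow out 1
  col 4: (1 - 1 borrow-in) - 0 → 0 - 0 = 0, borrow out 0
  col 5: (1 - 0 borrow-in) - 1 → 1 - 1 = 0, borrow out 0
  col 6: (1 - 0 borrow-in) - 1 → 1 - 1 = 0, borrow out 0
  col 7: (0 - 0 borrow-in) - 0 → 0 - 0 = 0, borrow out 0
  col 8: (0 - 0 borrow-in) - 1 → borrow from next column: (0+2) - 1 = 1, borrow out 1
  col 9: (1 - 1 borrow-in) - 0 → 0 - 0 = 0, borrow out 0
Reading bits MSB→LSB: 0100001111
Strip leading zeros: 100001111
= 100001111


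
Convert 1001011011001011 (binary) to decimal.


Positional values:
Bit 0: 1 × 2^0 = 1
Bit 1: 1 × 2^1 = 2
Bit 3: 1 × 2^3 = 8
Bit 6: 1 × 2^6 = 64
Bit 7: 1 × 2^7 = 128
Bit 9: 1 × 2^9 = 512
Bit 10: 1 × 2^10 = 1024
Bit 12: 1 × 2^12 = 4096
Bit 15: 1 × 2^15 = 32768
Sum = 1 + 2 + 8 + 64 + 128 + 512 + 1024 + 4096 + 32768
= 38603


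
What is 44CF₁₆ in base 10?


Positional values:
Position 0: F × 16^0 = 15 × 1 = 15
Position 1: C × 16^1 = 12 × 16 = 192
Position 2: 4 × 16^2 = 4 × 256 = 1024
Position 3: 4 × 16^3 = 4 × 4096 = 16384
Sum = 15 + 192 + 1024 + 16384
= 17615


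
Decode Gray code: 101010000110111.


Gray code: 101010000110111
MSB stays the same: 1
Each subsequent bit = prev_binary XOR current_gray:
  B[1] = 1 XOR 0 = 1
  B[2] = 1 XOR 1 = 0
  B[3] = 0 XOR 0 = 0
  B[4] = 0 XOR 1 = 1
  B[5] = 1 XOR 0 = 1
  B[6] = 1 XOR 0 = 1
  B[7] = 1 XOR 0 = 1
  B[8] = 1 XOR 0 = 1
  B[9] = 1 XOR 1 = 0
  B[10] = 0 XOR 1 = 1
  B[11] = 1 XOR 0 = 1
  B[12] = 1 XOR 1 = 0
  B[13] = 0 XOR 1 = 1
  B[14] = 1 XOR 1 = 0
= 110011111011010 (26586 decimal)


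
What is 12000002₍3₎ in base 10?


Positional values (base 3):
  2 × 3^0 = 2 × 1 = 2
  0 × 3^1 = 0 × 3 = 0
  0 × 3^2 = 0 × 9 = 0
  0 × 3^3 = 0 × 27 = 0
  0 × 3^4 = 0 × 81 = 0
  0 × 3^5 = 0 × 243 = 0
  2 × 3^6 = 2 × 729 = 1458
  1 × 3^7 = 1 × 2187 = 2187
Sum = 2 + 0 + 0 + 0 + 0 + 0 + 1458 + 2187
= 3647


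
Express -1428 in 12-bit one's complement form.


Original: 010110010100
Invert all bits:
  bit 0: 0 → 1
  bit 1: 1 → 0
  bit 2: 0 → 1
  bit 3: 1 → 0
  bit 4: 1 → 0
  bit 5: 0 → 1
  bit 6: 0 → 1
  bit 7: 1 → 0
  bit 8: 0 → 1
  bit 9: 1 → 0
  bit 10: 0 → 1
  bit 11: 0 → 1
= 101001101011


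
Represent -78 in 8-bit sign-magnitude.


Sign bit: 1 (negative)
Magnitude: 78 = 1001110
= 11001110


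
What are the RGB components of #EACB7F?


Hex: #EACB7F
R = EA₁₆ = 234
G = CB₁₆ = 203
B = 7F₁₆ = 127
= RGB(234, 203, 127)


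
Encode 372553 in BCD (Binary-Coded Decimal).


Each digit → 4-bit binary:
  3 → 0011
  7 → 0111
  2 → 0010
  5 → 0101
  5 → 0101
  3 → 0011
= 0011 0111 0010 0101 0101 0011


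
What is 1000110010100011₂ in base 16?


Group into 4-bit nibbles: 1000110010100011
  1000 = 8
  1100 = C
  1010 = A
  0011 = 3
= 0x8CA3


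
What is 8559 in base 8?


Divide by 8 repeatedly:
8559 ÷ 8 = 1069 remainder 7
1069 ÷ 8 = 133 remainder 5
133 ÷ 8 = 16 remainder 5
16 ÷ 8 = 2 remainder 0
2 ÷ 8 = 0 remainder 2
Reading remainders bottom-up:
= 0o20557


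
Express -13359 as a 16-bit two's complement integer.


Original: 0011010000101111
Step 1 - Invert all bits: 1100101111010000
Step 2 - Add 1: 1100101111010000 + 1
= 1100101111010001 (represents -13359)


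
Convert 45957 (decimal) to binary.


Divide by 2 repeatedly:
45957 ÷ 2 = 22978 remainder 1
22978 ÷ 2 = 11489 remainder 0
11489 ÷ 2 = 5744 remainder 1
5744 ÷ 2 = 2872 remainder 0
2872 ÷ 2 = 1436 remainder 0
1436 ÷ 2 = 718 remainder 0
718 ÷ 2 = 359 remainder 0
359 ÷ 2 = 179 remainder 1
179 ÷ 2 = 89 remainder 1
89 ÷ 2 = 44 remainder 1
44 ÷ 2 = 22 remainder 0
22 ÷ 2 = 11 remainder 0
11 ÷ 2 = 5 remainder 1
5 ÷ 2 = 2 remainder 1
2 ÷ 2 = 1 remainder 0
1 ÷ 2 = 0 remainder 1
Reading remainders bottom-up:
= 1011001110000101


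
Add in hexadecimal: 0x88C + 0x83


Align and add column by column (LSB to MSB, each column mod 16 with carry):
  088C
+ 0083
  ----
  col 0: C(12) + 3(3) + 0 (carry in) = 15 → F(15), carry out 0
  col 1: 8(8) + 8(8) + 0 (carry in) = 16 → 0(0), carry out 1
  col 2: 8(8) + 0(0) + 1 (carry in) = 9 → 9(9), carry out 0
  col 3: 0(0) + 0(0) + 0 (carry in) = 0 → 0(0), carry out 0
Reading digits MSB→LSB: 090F
Strip leading zeros: 90F
= 0x90F


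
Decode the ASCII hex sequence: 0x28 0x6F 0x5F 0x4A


Codes (hex): 0x28 0x6F 0x5F 0x4A
Per-code ASCII lookup:
  0x28 = 40  (special character) → '('
  0x6F = 111  (range 97-122: lowercase, 111 - 97 = 14) → 'o'
  0x5F = 95  (special character) → '_'
  0x4A = 74  (range 65-90: uppercase, 74 - 65 = 9) → 'J'
= '(o_J'


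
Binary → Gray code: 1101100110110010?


Binary: 1101100110110010
Gray code: G = B XOR (B >> 1)
B >> 1 = 0110110011011001
1101100110110010 XOR 0110110011011001:
  1 XOR 0 = 1
  1 XOR 1 = 0
  0 XOR 1 = 1
  1 XOR 0 = 1
  1 XOR 1 = 0
  0 XOR 1 = 1
  0 XOR 0 = 0
  1 XOR 0 = 1
  1 XOR 1 = 0
  0 XOR 1 = 1
  1 XOR 0 = 1
  1 XOR 1 = 0
  0 XOR 1 = 1
  0 XOR 0 = 0
  1 XOR 0 = 1
  0 XOR 1 = 1
= 1011010101101011


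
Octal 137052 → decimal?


Positional values:
Position 0: 2 × 8^0 = 2
Position 1: 5 × 8^1 = 40
Position 2: 0 × 8^2 = 0
Position 3: 7 × 8^3 = 3584
Position 4: 3 × 8^4 = 12288
Position 5: 1 × 8^5 = 32768
Sum = 2 + 40 + 0 + 3584 + 12288 + 32768
= 48682


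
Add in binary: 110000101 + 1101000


Align and add column by column (LSB to MSB, carry propagating):
  0110000101
+ 0001101000
  ----------
  col 0: 1 + 0 + 0 (carry in) = 1 → bit 1, carry out 0
  col 1: 0 + 0 + 0 (carry in) = 0 → bit 0, carry out 0
  col 2: 1 + 0 + 0 (carry in) = 1 → bit 1, carry out 0
  col 3: 0 + 1 + 0 (carry in) = 1 → bit 1, carry out 0
  col 4: 0 + 0 + 0 (carry in) = 0 → bit 0, carry out 0
  col 5: 0 + 1 + 0 (carry in) = 1 → bit 1, carry out 0
  col 6: 0 + 1 + 0 (carry in) = 1 → bit 1, carry out 0
  col 7: 1 + 0 + 0 (carry in) = 1 → bit 1, carry out 0
  col 8: 1 + 0 + 0 (carry in) = 1 → bit 1, carry out 0
  col 9: 0 + 0 + 0 (carry in) = 0 → bit 0, carry out 0
Reading bits MSB→LSB: 0111101101
Strip leading zeros: 111101101
= 111101101


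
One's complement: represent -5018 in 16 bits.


Original: 0001001110011010
Invert all bits:
  bit 0: 0 → 1
  bit 1: 0 → 1
  bit 2: 0 → 1
  bit 3: 1 → 0
  bit 4: 0 → 1
  bit 5: 0 → 1
  bit 6: 1 → 0
  bit 7: 1 → 0
  bit 8: 1 → 0
  bit 9: 0 → 1
  bit 10: 0 → 1
  bit 11: 1 → 0
  bit 12: 1 → 0
  bit 13: 0 → 1
  bit 14: 1 → 0
  bit 15: 0 → 1
= 1110110001100101


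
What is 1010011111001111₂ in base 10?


Positional values:
Bit 0: 1 × 2^0 = 1
Bit 1: 1 × 2^1 = 2
Bit 2: 1 × 2^2 = 4
Bit 3: 1 × 2^3 = 8
Bit 6: 1 × 2^6 = 64
Bit 7: 1 × 2^7 = 128
Bit 8: 1 × 2^8 = 256
Bit 9: 1 × 2^9 = 512
Bit 10: 1 × 2^10 = 1024
Bit 13: 1 × 2^13 = 8192
Bit 15: 1 × 2^15 = 32768
Sum = 1 + 2 + 4 + 8 + 64 + 128 + 256 + 512 + 1024 + 8192 + 32768
= 42959


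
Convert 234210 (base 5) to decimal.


Positional values (base 5):
  0 × 5^0 = 0 × 1 = 0
  1 × 5^1 = 1 × 5 = 5
  2 × 5^2 = 2 × 25 = 50
  4 × 5^3 = 4 × 125 = 500
  3 × 5^4 = 3 × 625 = 1875
  2 × 5^5 = 2 × 3125 = 6250
Sum = 0 + 5 + 50 + 500 + 1875 + 6250
= 8680


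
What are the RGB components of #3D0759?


Hex: #3D0759
R = 3D₁₆ = 61
G = 07₁₆ = 7
B = 59₁₆ = 89
= RGB(61, 7, 89)


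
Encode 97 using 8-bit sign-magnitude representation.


Sign bit: 0 (positive)
Magnitude: 97 = 1100001
= 01100001


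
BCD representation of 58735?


Each digit → 4-bit binary:
  5 → 0101
  8 → 1000
  7 → 0111
  3 → 0011
  5 → 0101
= 0101 1000 0111 0011 0101


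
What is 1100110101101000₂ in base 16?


Group into 4-bit nibbles: 1100110101101000
  1100 = C
  1101 = D
  0110 = 6
  1000 = 8
= 0xCD68


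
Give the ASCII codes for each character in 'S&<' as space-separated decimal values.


String: 'S&<'  (3 characters)
Per-character ASCII lookup:
  'S': uppercase starts at 65: 'S' = 65 + 18 = 83
  '&': special character: '&' = 38
  '<': special character: '<' = 60
= 83 38 60


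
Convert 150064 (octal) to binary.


Each octal digit → 3 binary bits:
  1 = 001
  5 = 101
  0 = 000
  0 = 000
  6 = 110
  4 = 100
Concatenate: 001 101 000 000 110 100
= 001101000000110100


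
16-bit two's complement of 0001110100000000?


Original: 0001110100000000
Step 1 - Invert all bits: 1110001011111111
Step 2 - Add 1: 1110001011111111 + 1
= 1110001100000000 (represents -7424)


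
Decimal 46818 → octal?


Divide by 8 repeatedly:
46818 ÷ 8 = 5852 remainder 2
5852 ÷ 8 = 731 remainder 4
731 ÷ 8 = 91 remainder 3
91 ÷ 8 = 11 remainder 3
11 ÷ 8 = 1 remainder 3
1 ÷ 8 = 0 remainder 1
Reading remainders bottom-up:
= 0o133342


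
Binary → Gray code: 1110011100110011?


Binary: 1110011100110011
Gray code: G = B XOR (B >> 1)
B >> 1 = 0111001110011001
1110011100110011 XOR 0111001110011001:
  1 XOR 0 = 1
  1 XOR 1 = 0
  1 XOR 1 = 0
  0 XOR 1 = 1
  0 XOR 0 = 0
  1 XOR 0 = 1
  1 XOR 1 = 0
  1 XOR 1 = 0
  0 XOR 1 = 1
  0 XOR 0 = 0
  1 XOR 0 = 1
  1 XOR 1 = 0
  0 XOR 1 = 1
  0 XOR 0 = 0
  1 XOR 0 = 1
  1 XOR 1 = 0
= 1001010010101010


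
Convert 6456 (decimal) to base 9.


Divide by 9 repeatedly:
6456 ÷ 9 = 717 remainder 3
717 ÷ 9 = 79 remainder 6
79 ÷ 9 = 8 remainder 7
8 ÷ 9 = 0 remainder 8
Reading remainders bottom-up:
= 8763


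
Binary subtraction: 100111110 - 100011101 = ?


Align and subtract column by column (LSB to MSB, borrowing when needed):
  100111110
- 100011101
  ---------
  col 0: (0 - 0 borrow-in) - 1 → borrow from next column: (0+2) - 1 = 1, borrow out 1
  col 1: (1 - 1 borrow-in) - 0 → 0 - 0 = 0, borrow out 0
  col 2: (1 - 0 borrow-in) - 1 → 1 - 1 = 0, borrow out 0
  col 3: (1 - 0 borrow-in) - 1 → 1 - 1 = 0, borrow out 0
  col 4: (1 - 0 borrow-in) - 1 → 1 - 1 = 0, borrow out 0
  col 5: (1 - 0 borrow-in) - 0 → 1 - 0 = 1, borrow out 0
  col 6: (0 - 0 borrow-in) - 0 → 0 - 0 = 0, borrow out 0
  col 7: (0 - 0 borrow-in) - 0 → 0 - 0 = 0, borrow out 0
  col 8: (1 - 0 borrow-in) - 1 → 1 - 1 = 0, borrow out 0
Reading bits MSB→LSB: 000100001
Strip leading zeros: 100001
= 100001


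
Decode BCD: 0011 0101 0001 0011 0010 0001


Each 4-bit group → digit:
  0011 → 3
  0101 → 5
  0001 → 1
  0011 → 3
  0010 → 2
  0001 → 1
= 351321


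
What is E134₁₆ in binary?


Each hex digit → 4 binary bits:
  E = 1110
  1 = 0001
  3 = 0011
  4 = 0100
Concatenate: 1110 0001 0011 0100
= 1110000100110100


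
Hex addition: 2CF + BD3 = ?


Align and add column by column (LSB to MSB, each column mod 16 with carry):
  02CF
+ 0BD3
  ----
  col 0: F(15) + 3(3) + 0 (carry in) = 18 → 2(2), carry out 1
  col 1: C(12) + D(13) + 1 (carry in) = 26 → A(10), carry out 1
  col 2: 2(2) + B(11) + 1 (carry in) = 14 → E(14), carry out 0
  col 3: 0(0) + 0(0) + 0 (carry in) = 0 → 0(0), carry out 0
Reading digits MSB→LSB: 0EA2
Strip leading zeros: EA2
= 0xEA2


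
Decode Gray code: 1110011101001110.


Gray code: 1110011101001110
MSB stays the same: 1
Each subsequent bit = prev_binary XOR current_gray:
  B[1] = 1 XOR 1 = 0
  B[2] = 0 XOR 1 = 1
  B[3] = 1 XOR 0 = 1
  B[4] = 1 XOR 0 = 1
  B[5] = 1 XOR 1 = 0
  B[6] = 0 XOR 1 = 1
  B[7] = 1 XOR 1 = 0
  B[8] = 0 XOR 0 = 0
  B[9] = 0 XOR 1 = 1
  B[10] = 1 XOR 0 = 1
  B[11] = 1 XOR 0 = 1
  B[12] = 1 XOR 1 = 0
  B[13] = 0 XOR 1 = 1
  B[14] = 1 XOR 1 = 0
  B[15] = 0 XOR 0 = 0
= 1011101001110100 (47732 decimal)


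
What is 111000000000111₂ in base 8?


Group into 3-bit groups: 111000000000111
  111 = 7
  000 = 0
  000 = 0
  000 = 0
  111 = 7
= 0o70007


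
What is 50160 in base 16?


Divide by 16 repeatedly:
50160 ÷ 16 = 3135 remainder 0 (0)
3135 ÷ 16 = 195 remainder 15 (F)
195 ÷ 16 = 12 remainder 3 (3)
12 ÷ 16 = 0 remainder 12 (C)
Reading remainders bottom-up:
= 0xC3F0


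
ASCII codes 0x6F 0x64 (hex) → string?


Codes (hex): 0x6F 0x64
Per-code ASCII lookup:
  0x6F = 111  (range 97-122: lowercase, 111 - 97 = 14) → 'o'
  0x64 = 100  (range 97-122: lowercase, 100 - 97 = 3) → 'd'
= 'od'


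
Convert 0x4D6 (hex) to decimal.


Positional values:
Position 0: 6 × 16^0 = 6 × 1 = 6
Position 1: D × 16^1 = 13 × 16 = 208
Position 2: 4 × 16^2 = 4 × 256 = 1024
Sum = 6 + 208 + 1024
= 1238


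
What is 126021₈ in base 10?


Positional values:
Position 0: 1 × 8^0 = 1
Position 1: 2 × 8^1 = 16
Position 2: 0 × 8^2 = 0
Position 3: 6 × 8^3 = 3072
Position 4: 2 × 8^4 = 8192
Position 5: 1 × 8^5 = 32768
Sum = 1 + 16 + 0 + 3072 + 8192 + 32768
= 44049


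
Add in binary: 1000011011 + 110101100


Align and add column by column (LSB to MSB, carry propagating):
  01000011011
+ 00110101100
  -----------
  col 0: 1 + 0 + 0 (carry in) = 1 → bit 1, carry out 0
  col 1: 1 + 0 + 0 (carry in) = 1 → bit 1, carry out 0
  col 2: 0 + 1 + 0 (carry in) = 1 → bit 1, carry out 0
  col 3: 1 + 1 + 0 (carry in) = 2 → bit 0, carry out 1
  col 4: 1 + 0 + 1 (carry in) = 2 → bit 0, carry out 1
  col 5: 0 + 1 + 1 (carry in) = 2 → bit 0, carry out 1
  col 6: 0 + 0 + 1 (carry in) = 1 → bit 1, carry out 0
  col 7: 0 + 1 + 0 (carry in) = 1 → bit 1, carry out 0
  col 8: 0 + 1 + 0 (carry in) = 1 → bit 1, carry out 0
  col 9: 1 + 0 + 0 (carry in) = 1 → bit 1, carry out 0
  col 10: 0 + 0 + 0 (carry in) = 0 → bit 0, carry out 0
Reading bits MSB→LSB: 01111000111
Strip leading zeros: 1111000111
= 1111000111


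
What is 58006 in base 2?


Divide by 2 repeatedly:
58006 ÷ 2 = 29003 remainder 0
29003 ÷ 2 = 14501 remainder 1
14501 ÷ 2 = 7250 remainder 1
7250 ÷ 2 = 3625 remainder 0
3625 ÷ 2 = 1812 remainder 1
1812 ÷ 2 = 906 remainder 0
906 ÷ 2 = 453 remainder 0
453 ÷ 2 = 226 remainder 1
226 ÷ 2 = 113 remainder 0
113 ÷ 2 = 56 remainder 1
56 ÷ 2 = 28 remainder 0
28 ÷ 2 = 14 remainder 0
14 ÷ 2 = 7 remainder 0
7 ÷ 2 = 3 remainder 1
3 ÷ 2 = 1 remainder 1
1 ÷ 2 = 0 remainder 1
Reading remainders bottom-up:
= 1110001010010110


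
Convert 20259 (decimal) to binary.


Divide by 2 repeatedly:
20259 ÷ 2 = 10129 remainder 1
10129 ÷ 2 = 5064 remainder 1
5064 ÷ 2 = 2532 remainder 0
2532 ÷ 2 = 1266 remainder 0
1266 ÷ 2 = 633 remainder 0
633 ÷ 2 = 316 remainder 1
316 ÷ 2 = 158 remainder 0
158 ÷ 2 = 79 remainder 0
79 ÷ 2 = 39 remainder 1
39 ÷ 2 = 19 remainder 1
19 ÷ 2 = 9 remainder 1
9 ÷ 2 = 4 remainder 1
4 ÷ 2 = 2 remainder 0
2 ÷ 2 = 1 remainder 0
1 ÷ 2 = 0 remainder 1
Reading remainders bottom-up:
= 100111100100011


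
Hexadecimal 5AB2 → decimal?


Positional values:
Position 0: 2 × 16^0 = 2 × 1 = 2
Position 1: B × 16^1 = 11 × 16 = 176
Position 2: A × 16^2 = 10 × 256 = 2560
Position 3: 5 × 16^3 = 5 × 4096 = 20480
Sum = 2 + 176 + 2560 + 20480
= 23218


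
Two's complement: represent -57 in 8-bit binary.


Original: 00111001
Step 1 - Invert all bits: 11000110
Step 2 - Add 1: 11000110 + 1
= 11000111 (represents -57)


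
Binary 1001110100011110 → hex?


Group into 4-bit nibbles: 1001110100011110
  1001 = 9
  1101 = D
  0001 = 1
  1110 = E
= 0x9D1E


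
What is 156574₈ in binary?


Each octal digit → 3 binary bits:
  1 = 001
  5 = 101
  6 = 110
  5 = 101
  7 = 111
  4 = 100
Concatenate: 001 101 110 101 111 100
= 001101110101111100


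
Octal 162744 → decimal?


Positional values:
Position 0: 4 × 8^0 = 4
Position 1: 4 × 8^1 = 32
Position 2: 7 × 8^2 = 448
Position 3: 2 × 8^3 = 1024
Position 4: 6 × 8^4 = 24576
Position 5: 1 × 8^5 = 32768
Sum = 4 + 32 + 448 + 1024 + 24576 + 32768
= 58852


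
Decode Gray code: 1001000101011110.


Gray code: 1001000101011110
MSB stays the same: 1
Each subsequent bit = prev_binary XOR current_gray:
  B[1] = 1 XOR 0 = 1
  B[2] = 1 XOR 0 = 1
  B[3] = 1 XOR 1 = 0
  B[4] = 0 XOR 0 = 0
  B[5] = 0 XOR 0 = 0
  B[6] = 0 XOR 0 = 0
  B[7] = 0 XOR 1 = 1
  B[8] = 1 XOR 0 = 1
  B[9] = 1 XOR 1 = 0
  B[10] = 0 XOR 0 = 0
  B[11] = 0 XOR 1 = 1
  B[12] = 1 XOR 1 = 0
  B[13] = 0 XOR 1 = 1
  B[14] = 1 XOR 1 = 0
  B[15] = 0 XOR 0 = 0
= 1110000110010100 (57748 decimal)


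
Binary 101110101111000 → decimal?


Positional values:
Bit 3: 1 × 2^3 = 8
Bit 4: 1 × 2^4 = 16
Bit 5: 1 × 2^5 = 32
Bit 6: 1 × 2^6 = 64
Bit 8: 1 × 2^8 = 256
Bit 10: 1 × 2^10 = 1024
Bit 11: 1 × 2^11 = 2048
Bit 12: 1 × 2^12 = 4096
Bit 14: 1 × 2^14 = 16384
Sum = 8 + 16 + 32 + 64 + 256 + 1024 + 2048 + 4096 + 16384
= 23928


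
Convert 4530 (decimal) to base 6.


Divide by 6 repeatedly:
4530 ÷ 6 = 755 remainder 0
755 ÷ 6 = 125 remainder 5
125 ÷ 6 = 20 remainder 5
20 ÷ 6 = 3 remainder 2
3 ÷ 6 = 0 remainder 3
Reading remainders bottom-up:
= 32550


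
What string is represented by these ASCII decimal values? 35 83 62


Codes (decimal): 35 83 62
Per-code ASCII lookup:
  35  (special character) → '#'
  83  (range 65-90: uppercase, 83 - 65 = 18) → 'S'
  62  (special character) → '>'
= '#S>'


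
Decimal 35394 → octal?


Divide by 8 repeatedly:
35394 ÷ 8 = 4424 remainder 2
4424 ÷ 8 = 553 remainder 0
553 ÷ 8 = 69 remainder 1
69 ÷ 8 = 8 remainder 5
8 ÷ 8 = 1 remainder 0
1 ÷ 8 = 0 remainder 1
Reading remainders bottom-up:
= 0o105102


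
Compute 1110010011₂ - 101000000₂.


Align and subtract column by column (LSB to MSB, borrowing when needed):
  1110010011
- 0101000000
  ----------
  col 0: (1 - 0 borrow-in) - 0 → 1 - 0 = 1, borrow out 0
  col 1: (1 - 0 borrow-in) - 0 → 1 - 0 = 1, borrow out 0
  col 2: (0 - 0 borrow-in) - 0 → 0 - 0 = 0, borrow out 0
  col 3: (0 - 0 borrow-in) - 0 → 0 - 0 = 0, borrow out 0
  col 4: (1 - 0 borrow-in) - 0 → 1 - 0 = 1, borrow out 0
  col 5: (0 - 0 borrow-in) - 0 → 0 - 0 = 0, borrow out 0
  col 6: (0 - 0 borrow-in) - 1 → borrow from next column: (0+2) - 1 = 1, borrow out 1
  col 7: (1 - 1 borrow-in) - 0 → 0 - 0 = 0, borrow out 0
  col 8: (1 - 0 borrow-in) - 1 → 1 - 1 = 0, borrow out 0
  col 9: (1 - 0 borrow-in) - 0 → 1 - 0 = 1, borrow out 0
Reading bits MSB→LSB: 1001010011
Strip leading zeros: 1001010011
= 1001010011


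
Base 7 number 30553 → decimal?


Positional values (base 7):
  3 × 7^0 = 3 × 1 = 3
  5 × 7^1 = 5 × 7 = 35
  5 × 7^2 = 5 × 49 = 245
  0 × 7^3 = 0 × 343 = 0
  3 × 7^4 = 3 × 2401 = 7203
Sum = 3 + 35 + 245 + 0 + 7203
= 7486


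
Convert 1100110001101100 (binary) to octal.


Group into 3-bit groups: 001100110001101100
  001 = 1
  100 = 4
  110 = 6
  001 = 1
  101 = 5
  100 = 4
= 0o146154


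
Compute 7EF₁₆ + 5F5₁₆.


Align and add column by column (LSB to MSB, each column mod 16 with carry):
  07EF
+ 05F5
  ----
  col 0: F(15) + 5(5) + 0 (carry in) = 20 → 4(4), carry out 1
  col 1: E(14) + F(15) + 1 (carry in) = 30 → E(14), carry out 1
  col 2: 7(7) + 5(5) + 1 (carry in) = 13 → D(13), carry out 0
  col 3: 0(0) + 0(0) + 0 (carry in) = 0 → 0(0), carry out 0
Reading digits MSB→LSB: 0DE4
Strip leading zeros: DE4
= 0xDE4


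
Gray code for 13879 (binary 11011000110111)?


Binary: 11011000110111
Gray code: G = B XOR (B >> 1)
B >> 1 = 01101100011011
11011000110111 XOR 01101100011011:
  1 XOR 0 = 1
  1 XOR 1 = 0
  0 XOR 1 = 1
  1 XOR 0 = 1
  1 XOR 1 = 0
  0 XOR 1 = 1
  0 XOR 0 = 0
  0 XOR 0 = 0
  1 XOR 0 = 1
  1 XOR 1 = 0
  0 XOR 1 = 1
  1 XOR 0 = 1
  1 XOR 1 = 0
  1 XOR 1 = 0
= 10110100101100


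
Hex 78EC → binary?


Each hex digit → 4 binary bits:
  7 = 0111
  8 = 1000
  E = 1110
  C = 1100
Concatenate: 0111 1000 1110 1100
= 0111100011101100


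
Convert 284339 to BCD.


Each digit → 4-bit binary:
  2 → 0010
  8 → 1000
  4 → 0100
  3 → 0011
  3 → 0011
  9 → 1001
= 0010 1000 0100 0011 0011 1001


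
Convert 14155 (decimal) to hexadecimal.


Divide by 16 repeatedly:
14155 ÷ 16 = 884 remainder 11 (B)
884 ÷ 16 = 55 remainder 4 (4)
55 ÷ 16 = 3 remainder 7 (7)
3 ÷ 16 = 0 remainder 3 (3)
Reading remainders bottom-up:
= 0x374B


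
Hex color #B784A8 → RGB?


Hex: #B784A8
R = B7₁₆ = 183
G = 84₁₆ = 132
B = A8₁₆ = 168
= RGB(183, 132, 168)


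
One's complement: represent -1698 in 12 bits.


Original: 011010100010
Invert all bits:
  bit 0: 0 → 1
  bit 1: 1 → 0
  bit 2: 1 → 0
  bit 3: 0 → 1
  bit 4: 1 → 0
  bit 5: 0 → 1
  bit 6: 1 → 0
  bit 7: 0 → 1
  bit 8: 0 → 1
  bit 9: 0 → 1
  bit 10: 1 → 0
  bit 11: 0 → 1
= 100101011101


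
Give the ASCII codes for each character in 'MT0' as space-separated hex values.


String: 'MT0'  (3 characters)
Per-character ASCII lookup:
  'M': uppercase starts at 65: 'M' = 65 + 12 = 77 → 0x4D
  'T': uppercase starts at 65: 'T' = 65 + 19 = 84 → 0x54
  '0': digits start at 48: '0' = 48 + 0 = 48 → 0x30
= 0x4D 0x54 0x30


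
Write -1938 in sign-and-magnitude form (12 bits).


Sign bit: 1 (negative)
Magnitude: 1938 = 11110010010
= 111110010010


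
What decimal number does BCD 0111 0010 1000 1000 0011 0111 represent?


Each 4-bit group → digit:
  0111 → 7
  0010 → 2
  1000 → 8
  1000 → 8
  0011 → 3
  0111 → 7
= 728837


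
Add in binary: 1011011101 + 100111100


Align and add column by column (LSB to MSB, carry propagating):
  01011011101
+ 00100111100
  -----------
  col 0: 1 + 0 + 0 (carry in) = 1 → bit 1, carry out 0
  col 1: 0 + 0 + 0 (carry in) = 0 → bit 0, carry out 0
  col 2: 1 + 1 + 0 (carry in) = 2 → bit 0, carry out 1
  col 3: 1 + 1 + 1 (carry in) = 3 → bit 1, carry out 1
  col 4: 1 + 1 + 1 (carry in) = 3 → bit 1, carry out 1
  col 5: 0 + 1 + 1 (carry in) = 2 → bit 0, carry out 1
  col 6: 1 + 0 + 1 (carry in) = 2 → bit 0, carry out 1
  col 7: 1 + 0 + 1 (carry in) = 2 → bit 0, carry out 1
  col 8: 0 + 1 + 1 (carry in) = 2 → bit 0, carry out 1
  col 9: 1 + 0 + 1 (carry in) = 2 → bit 0, carry out 1
  col 10: 0 + 0 + 1 (carry in) = 1 → bit 1, carry out 0
Reading bits MSB→LSB: 10000011001
Strip leading zeros: 10000011001
= 10000011001


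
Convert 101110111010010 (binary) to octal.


Group into 3-bit groups: 101110111010010
  101 = 5
  110 = 6
  111 = 7
  010 = 2
  010 = 2
= 0o56722


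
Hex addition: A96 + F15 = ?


Align and add column by column (LSB to MSB, each column mod 16 with carry):
  0A96
+ 0F15
  ----
  col 0: 6(6) + 5(5) + 0 (carry in) = 11 → B(11), carry out 0
  col 1: 9(9) + 1(1) + 0 (carry in) = 10 → A(10), carry out 0
  col 2: A(10) + F(15) + 0 (carry in) = 25 → 9(9), carry out 1
  col 3: 0(0) + 0(0) + 1 (carry in) = 1 → 1(1), carry out 0
Reading digits MSB→LSB: 19AB
Strip leading zeros: 19AB
= 0x19AB


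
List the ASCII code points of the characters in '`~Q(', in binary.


String: '`~Q('  (4 characters)
Per-character ASCII lookup:
  '`': special character: '`' = 96 → 1100000
  '~': special character: '~' = 126 → 1111110
  'Q': uppercase starts at 65: 'Q' = 65 + 16 = 81 → 1010001
  '(': special character: '(' = 40 → 101000
= 1100000 1111110 1010001 101000


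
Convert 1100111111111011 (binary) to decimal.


Positional values:
Bit 0: 1 × 2^0 = 1
Bit 1: 1 × 2^1 = 2
Bit 3: 1 × 2^3 = 8
Bit 4: 1 × 2^4 = 16
Bit 5: 1 × 2^5 = 32
Bit 6: 1 × 2^6 = 64
Bit 7: 1 × 2^7 = 128
Bit 8: 1 × 2^8 = 256
Bit 9: 1 × 2^9 = 512
Bit 10: 1 × 2^10 = 1024
Bit 11: 1 × 2^11 = 2048
Bit 14: 1 × 2^14 = 16384
Bit 15: 1 × 2^15 = 32768
Sum = 1 + 2 + 8 + 16 + 32 + 64 + 128 + 256 + 512 + 1024 + 2048 + 16384 + 32768
= 53243


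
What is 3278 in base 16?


Divide by 16 repeatedly:
3278 ÷ 16 = 204 remainder 14 (E)
204 ÷ 16 = 12 remainder 12 (C)
12 ÷ 16 = 0 remainder 12 (C)
Reading remainders bottom-up:
= 0xCCE


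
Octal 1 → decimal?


Positional values:
Position 0: 1 × 8^0 = 1
Sum = 1
= 1


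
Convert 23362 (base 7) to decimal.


Positional values (base 7):
  2 × 7^0 = 2 × 1 = 2
  6 × 7^1 = 6 × 7 = 42
  3 × 7^2 = 3 × 49 = 147
  3 × 7^3 = 3 × 343 = 1029
  2 × 7^4 = 2 × 2401 = 4802
Sum = 2 + 42 + 147 + 1029 + 4802
= 6022


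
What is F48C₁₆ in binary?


Each hex digit → 4 binary bits:
  F = 1111
  4 = 0100
  8 = 1000
  C = 1100
Concatenate: 1111 0100 1000 1100
= 1111010010001100


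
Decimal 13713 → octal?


Divide by 8 repeatedly:
13713 ÷ 8 = 1714 remainder 1
1714 ÷ 8 = 214 remainder 2
214 ÷ 8 = 26 remainder 6
26 ÷ 8 = 3 remainder 2
3 ÷ 8 = 0 remainder 3
Reading remainders bottom-up:
= 0o32621


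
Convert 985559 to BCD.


Each digit → 4-bit binary:
  9 → 1001
  8 → 1000
  5 → 0101
  5 → 0101
  5 → 0101
  9 → 1001
= 1001 1000 0101 0101 0101 1001


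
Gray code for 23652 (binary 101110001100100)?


Binary: 101110001100100
Gray code: G = B XOR (B >> 1)
B >> 1 = 010111000110010
101110001100100 XOR 010111000110010:
  1 XOR 0 = 1
  0 XOR 1 = 1
  1 XOR 0 = 1
  1 XOR 1 = 0
  1 XOR 1 = 0
  0 XOR 1 = 1
  0 XOR 0 = 0
  0 XOR 0 = 0
  1 XOR 0 = 1
  1 XOR 1 = 0
  0 XOR 1 = 1
  0 XOR 0 = 0
  1 XOR 0 = 1
  0 XOR 1 = 1
  0 XOR 0 = 0
= 111001001010110


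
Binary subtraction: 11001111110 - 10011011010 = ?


Align and subtract column by column (LSB to MSB, borrowing when needed):
  11001111110
- 10011011010
  -----------
  col 0: (0 - 0 borrow-in) - 0 → 0 - 0 = 0, borrow out 0
  col 1: (1 - 0 borrow-in) - 1 → 1 - 1 = 0, borrow out 0
  col 2: (1 - 0 borrow-in) - 0 → 1 - 0 = 1, borrow out 0
  col 3: (1 - 0 borrow-in) - 1 → 1 - 1 = 0, borrow out 0
  col 4: (1 - 0 borrow-in) - 1 → 1 - 1 = 0, borrow out 0
  col 5: (1 - 0 borrow-in) - 0 → 1 - 0 = 1, borrow out 0
  col 6: (1 - 0 borrow-in) - 1 → 1 - 1 = 0, borrow out 0
  col 7: (0 - 0 borrow-in) - 1 → borrow from next column: (0+2) - 1 = 1, borrow out 1
  col 8: (0 - 1 borrow-in) - 0 → borrow from next column: (-1+2) - 0 = 1, borrow out 1
  col 9: (1 - 1 borrow-in) - 0 → 0 - 0 = 0, borrow out 0
  col 10: (1 - 0 borrow-in) - 1 → 1 - 1 = 0, borrow out 0
Reading bits MSB→LSB: 00110100100
Strip leading zeros: 110100100
= 110100100


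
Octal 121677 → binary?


Each octal digit → 3 binary bits:
  1 = 001
  2 = 010
  1 = 001
  6 = 110
  7 = 111
  7 = 111
Concatenate: 001 010 001 110 111 111
= 001010001110111111


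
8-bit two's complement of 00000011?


Original: 00000011
Step 1 - Invert all bits: 11111100
Step 2 - Add 1: 11111100 + 1
= 11111101 (represents -3)


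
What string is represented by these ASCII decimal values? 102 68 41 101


Codes (decimal): 102 68 41 101
Per-code ASCII lookup:
  102  (range 97-122: lowercase, 102 - 97 = 5) → 'f'
  68  (range 65-90: uppercase, 68 - 65 = 3) → 'D'
  41  (special character) → ')'
  101  (range 97-122: lowercase, 101 - 97 = 4) → 'e'
= 'fD)e'


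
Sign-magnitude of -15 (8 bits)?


Sign bit: 1 (negative)
Magnitude: 15 = 0001111
= 10001111


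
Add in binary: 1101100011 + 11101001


Align and add column by column (LSB to MSB, carry propagating):
  01101100011
+ 00011101001
  -----------
  col 0: 1 + 1 + 0 (carry in) = 2 → bit 0, carry out 1
  col 1: 1 + 0 + 1 (carry in) = 2 → bit 0, carry out 1
  col 2: 0 + 0 + 1 (carry in) = 1 → bit 1, carry out 0
  col 3: 0 + 1 + 0 (carry in) = 1 → bit 1, carry out 0
  col 4: 0 + 0 + 0 (carry in) = 0 → bit 0, carry out 0
  col 5: 1 + 1 + 0 (carry in) = 2 → bit 0, carry out 1
  col 6: 1 + 1 + 1 (carry in) = 3 → bit 1, carry out 1
  col 7: 0 + 1 + 1 (carry in) = 2 → bit 0, carry out 1
  col 8: 1 + 0 + 1 (carry in) = 2 → bit 0, carry out 1
  col 9: 1 + 0 + 1 (carry in) = 2 → bit 0, carry out 1
  col 10: 0 + 0 + 1 (carry in) = 1 → bit 1, carry out 0
Reading bits MSB→LSB: 10001001100
Strip leading zeros: 10001001100
= 10001001100


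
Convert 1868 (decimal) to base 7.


Divide by 7 repeatedly:
1868 ÷ 7 = 266 remainder 6
266 ÷ 7 = 38 remainder 0
38 ÷ 7 = 5 remainder 3
5 ÷ 7 = 0 remainder 5
Reading remainders bottom-up:
= 5306


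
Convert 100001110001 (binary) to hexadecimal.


Group into 4-bit nibbles: 100001110001
  1000 = 8
  0111 = 7
  0001 = 1
= 0x871


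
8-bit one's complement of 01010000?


Original: 01010000
Invert all bits:
  bit 0: 0 → 1
  bit 1: 1 → 0
  bit 2: 0 → 1
  bit 3: 1 → 0
  bit 4: 0 → 1
  bit 5: 0 → 1
  bit 6: 0 → 1
  bit 7: 0 → 1
= 10101111


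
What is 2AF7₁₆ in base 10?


Positional values:
Position 0: 7 × 16^0 = 7 × 1 = 7
Position 1: F × 16^1 = 15 × 16 = 240
Position 2: A × 16^2 = 10 × 256 = 2560
Position 3: 2 × 16^3 = 2 × 4096 = 8192
Sum = 7 + 240 + 2560 + 8192
= 10999


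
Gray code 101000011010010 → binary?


Gray code: 101000011010010
MSB stays the same: 1
Each subsequent bit = prev_binary XOR current_gray:
  B[1] = 1 XOR 0 = 1
  B[2] = 1 XOR 1 = 0
  B[3] = 0 XOR 0 = 0
  B[4] = 0 XOR 0 = 0
  B[5] = 0 XOR 0 = 0
  B[6] = 0 XOR 0 = 0
  B[7] = 0 XOR 1 = 1
  B[8] = 1 XOR 1 = 0
  B[9] = 0 XOR 0 = 0
  B[10] = 0 XOR 1 = 1
  B[11] = 1 XOR 0 = 1
  B[12] = 1 XOR 0 = 1
  B[13] = 1 XOR 1 = 0
  B[14] = 0 XOR 0 = 0
= 110000010011100 (24732 decimal)


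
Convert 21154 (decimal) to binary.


Divide by 2 repeatedly:
21154 ÷ 2 = 10577 remainder 0
10577 ÷ 2 = 5288 remainder 1
5288 ÷ 2 = 2644 remainder 0
2644 ÷ 2 = 1322 remainder 0
1322 ÷ 2 = 661 remainder 0
661 ÷ 2 = 330 remainder 1
330 ÷ 2 = 165 remainder 0
165 ÷ 2 = 82 remainder 1
82 ÷ 2 = 41 remainder 0
41 ÷ 2 = 20 remainder 1
20 ÷ 2 = 10 remainder 0
10 ÷ 2 = 5 remainder 0
5 ÷ 2 = 2 remainder 1
2 ÷ 2 = 1 remainder 0
1 ÷ 2 = 0 remainder 1
Reading remainders bottom-up:
= 101001010100010


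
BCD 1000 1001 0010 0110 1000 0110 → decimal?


Each 4-bit group → digit:
  1000 → 8
  1001 → 9
  0010 → 2
  0110 → 6
  1000 → 8
  0110 → 6
= 892686
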